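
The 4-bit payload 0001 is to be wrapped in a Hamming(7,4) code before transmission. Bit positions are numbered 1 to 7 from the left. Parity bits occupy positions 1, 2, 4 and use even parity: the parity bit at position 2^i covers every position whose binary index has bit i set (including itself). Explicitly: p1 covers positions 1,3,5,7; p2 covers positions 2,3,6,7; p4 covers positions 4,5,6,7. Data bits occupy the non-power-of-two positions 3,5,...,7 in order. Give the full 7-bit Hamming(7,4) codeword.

1101001

Place data bits at non-power-of-two positions: b3=0, b5=0, b6=0, b7=1.
p1 = XOR of data positions {3,5,7} = 0⊕0⊕1 = 1
p2 = XOR of data positions {3,6,7} = 0⊕0⊕1 = 1
p4 = XOR of data positions {5,6,7} = 0⊕0⊕1 = 1
Codeword b1..b7 = 1101001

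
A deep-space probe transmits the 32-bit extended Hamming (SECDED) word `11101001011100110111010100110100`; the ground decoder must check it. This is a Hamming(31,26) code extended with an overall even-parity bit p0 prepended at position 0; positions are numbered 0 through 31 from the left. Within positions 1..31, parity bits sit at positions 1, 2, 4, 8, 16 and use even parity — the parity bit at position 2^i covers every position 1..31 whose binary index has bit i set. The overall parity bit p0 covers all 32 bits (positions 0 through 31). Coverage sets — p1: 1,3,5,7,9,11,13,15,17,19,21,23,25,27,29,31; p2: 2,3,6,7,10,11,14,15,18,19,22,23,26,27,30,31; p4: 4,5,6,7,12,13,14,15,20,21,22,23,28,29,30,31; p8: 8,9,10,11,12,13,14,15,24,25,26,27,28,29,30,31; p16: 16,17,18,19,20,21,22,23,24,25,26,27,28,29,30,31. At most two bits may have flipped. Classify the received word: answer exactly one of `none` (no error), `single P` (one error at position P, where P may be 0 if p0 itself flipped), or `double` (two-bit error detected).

s1: b1⊕b3⊕b5⊕b7⊕b9⊕b11⊕b13⊕b15⊕b17⊕b19⊕b21⊕b23⊕b25⊕b27⊕b29⊕b31 = 1⊕0⊕0⊕1⊕1⊕1⊕0⊕1⊕1⊕1⊕1⊕1⊕0⊕1⊕1⊕0 = 1
s2: b2⊕b3⊕b6⊕b7⊕b10⊕b11⊕b14⊕b15⊕b18⊕b19⊕b22⊕b23⊕b26⊕b27⊕b30⊕b31 = 1⊕0⊕0⊕1⊕1⊕1⊕1⊕1⊕1⊕1⊕0⊕1⊕1⊕1⊕0⊕0 = 1
s4: b4⊕b5⊕b6⊕b7⊕b12⊕b13⊕b14⊕b15⊕b20⊕b21⊕b22⊕b23⊕b28⊕b29⊕b30⊕b31 = 1⊕0⊕0⊕1⊕0⊕0⊕1⊕1⊕0⊕1⊕0⊕1⊕0⊕1⊕0⊕0 = 1
s8: b8⊕b9⊕b10⊕b11⊕b12⊕b13⊕b14⊕b15⊕b24⊕b25⊕b26⊕b27⊕b28⊕b29⊕b30⊕b31 = 0⊕1⊕1⊕1⊕0⊕0⊕1⊕1⊕0⊕0⊕1⊕1⊕0⊕1⊕0⊕0 = 0
s16: b16⊕b17⊕b18⊕b19⊕b20⊕b21⊕b22⊕b23⊕b24⊕b25⊕b26⊕b27⊕b28⊕b29⊕b30⊕b31 = 0⊕1⊕1⊕1⊕0⊕1⊕0⊕1⊕0⊕0⊕1⊕1⊕0⊕1⊕0⊕0 = 0
Syndrome (s16...s1) = 00111 → position 7.
Overall parity (XOR of all 32 bits, including p0): 1⊕1⊕1⊕0⊕1⊕0⊕0⊕1⊕0⊕1⊕1⊕1⊕0⊕0⊕1⊕1⊕0⊕1⊕1⊕1⊕0⊕1⊕0⊕1⊕0⊕0⊕1⊕1⊕0⊕1⊕0⊕0 = 0
Overall=0, syndrome position=7 → double-bit error detected (uncorrectable).

double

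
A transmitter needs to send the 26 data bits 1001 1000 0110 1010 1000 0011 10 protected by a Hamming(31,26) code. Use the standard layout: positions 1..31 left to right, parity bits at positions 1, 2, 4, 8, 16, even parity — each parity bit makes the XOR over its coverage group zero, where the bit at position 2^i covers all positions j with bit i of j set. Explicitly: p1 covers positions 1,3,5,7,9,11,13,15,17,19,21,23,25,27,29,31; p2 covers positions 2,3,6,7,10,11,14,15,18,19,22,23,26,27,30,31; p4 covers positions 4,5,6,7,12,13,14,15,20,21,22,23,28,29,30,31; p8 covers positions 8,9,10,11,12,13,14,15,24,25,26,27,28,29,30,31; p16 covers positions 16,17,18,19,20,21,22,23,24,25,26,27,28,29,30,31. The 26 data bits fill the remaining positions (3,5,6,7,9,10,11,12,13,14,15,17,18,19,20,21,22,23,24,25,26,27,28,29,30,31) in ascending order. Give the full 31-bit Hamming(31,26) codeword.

Place data bits at non-power-of-two positions: b3=1, b5=0, b6=0, b7=1, b9=1, b10=0, b11=0, b12=0, b13=0, b14=1, b15=1, b17=0, b18=1, b19=0, b20=1, b21=0, b22=1, b23=0, b24=0, b25=0, b26=0, b27=0, b28=1, b29=1, b30=1, b31=0.
p1 = XOR of data positions {3,5,7,9,11,13,15,17,19,21,23,25,27,29,31} = 1⊕0⊕1⊕1⊕0⊕0⊕1⊕0⊕0⊕0⊕0⊕0⊕0⊕1⊕0 = 1
p2 = XOR of data positions {3,6,7,10,11,14,15,18,19,22,23,26,27,30,31} = 1⊕0⊕1⊕0⊕0⊕1⊕1⊕1⊕0⊕1⊕0⊕0⊕0⊕1⊕0 = 1
p4 = XOR of data positions {5,6,7,12,13,14,15,20,21,22,23,28,29,30,31} = 0⊕0⊕1⊕0⊕0⊕1⊕1⊕1⊕0⊕1⊕0⊕1⊕1⊕1⊕0 = 0
p8 = XOR of data positions {9,10,11,12,13,14,15,24,25,26,27,28,29,30,31} = 1⊕0⊕0⊕0⊕0⊕1⊕1⊕0⊕0⊕0⊕0⊕1⊕1⊕1⊕0 = 0
p16 = XOR of data positions {17,18,19,20,21,22,23,24,25,26,27,28,29,30,31} = 0⊕1⊕0⊕1⊕0⊕1⊕0⊕0⊕0⊕0⊕0⊕1⊕1⊕1⊕0 = 0
Codeword b1..b31 = 1110001010000110010101000001110

1110001010000110010101000001110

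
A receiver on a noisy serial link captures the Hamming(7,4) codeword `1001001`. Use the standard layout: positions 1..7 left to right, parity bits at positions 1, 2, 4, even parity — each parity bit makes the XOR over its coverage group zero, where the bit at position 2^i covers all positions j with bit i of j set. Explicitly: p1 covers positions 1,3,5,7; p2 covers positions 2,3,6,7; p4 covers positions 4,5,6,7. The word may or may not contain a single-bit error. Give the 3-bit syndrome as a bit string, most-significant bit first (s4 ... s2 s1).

010

s1: b1⊕b3⊕b5⊕b7 = 1⊕0⊕0⊕1 = 0
s2: b2⊕b3⊕b6⊕b7 = 0⊕0⊕0⊕1 = 1
s4: b4⊕b5⊕b6⊕b7 = 1⊕0⊕0⊕1 = 0
Syndrome (s4...s1) = 010 → position 2.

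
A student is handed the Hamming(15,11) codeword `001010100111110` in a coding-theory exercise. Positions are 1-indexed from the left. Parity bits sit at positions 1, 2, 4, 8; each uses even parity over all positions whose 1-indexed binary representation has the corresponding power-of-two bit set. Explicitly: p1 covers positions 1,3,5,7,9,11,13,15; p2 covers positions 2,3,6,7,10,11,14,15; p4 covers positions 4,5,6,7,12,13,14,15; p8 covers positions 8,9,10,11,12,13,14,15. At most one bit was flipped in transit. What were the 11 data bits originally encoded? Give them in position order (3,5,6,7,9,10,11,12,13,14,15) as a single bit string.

11010111111

s1: b1⊕b3⊕b5⊕b7⊕b9⊕b11⊕b13⊕b15 = 0⊕1⊕1⊕1⊕0⊕1⊕1⊕0 = 1
s2: b2⊕b3⊕b6⊕b7⊕b10⊕b11⊕b14⊕b15 = 0⊕1⊕0⊕1⊕1⊕1⊕1⊕0 = 1
s4: b4⊕b5⊕b6⊕b7⊕b12⊕b13⊕b14⊕b15 = 0⊕1⊕0⊕1⊕1⊕1⊕1⊕0 = 1
s8: b8⊕b9⊕b10⊕b11⊕b12⊕b13⊕b14⊕b15 = 0⊕0⊕1⊕1⊕1⊕1⊕1⊕0 = 1
Syndrome (s8...s1) = 1111 → position 15.
Flip bit 15: corrected codeword = 001010100111111
Data bits at positions 3,5,6,7,9,10,11,12,13,14,15: 11010111111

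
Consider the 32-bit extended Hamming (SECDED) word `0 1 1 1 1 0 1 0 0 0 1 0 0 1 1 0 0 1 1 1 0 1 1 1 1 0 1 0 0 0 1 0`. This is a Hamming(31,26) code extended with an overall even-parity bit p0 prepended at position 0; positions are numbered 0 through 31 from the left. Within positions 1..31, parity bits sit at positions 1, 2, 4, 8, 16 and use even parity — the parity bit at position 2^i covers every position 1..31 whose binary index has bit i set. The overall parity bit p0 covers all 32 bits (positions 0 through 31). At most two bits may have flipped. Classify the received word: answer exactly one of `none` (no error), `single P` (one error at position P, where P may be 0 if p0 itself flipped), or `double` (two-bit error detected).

single 19

s1: b1⊕b3⊕b5⊕b7⊕b9⊕b11⊕b13⊕b15⊕b17⊕b19⊕b21⊕b23⊕b25⊕b27⊕b29⊕b31 = 1⊕1⊕0⊕0⊕0⊕0⊕1⊕0⊕1⊕1⊕1⊕1⊕0⊕0⊕0⊕0 = 1
s2: b2⊕b3⊕b6⊕b7⊕b10⊕b11⊕b14⊕b15⊕b18⊕b19⊕b22⊕b23⊕b26⊕b27⊕b30⊕b31 = 1⊕1⊕1⊕0⊕1⊕0⊕1⊕0⊕1⊕1⊕1⊕1⊕1⊕0⊕1⊕0 = 1
s4: b4⊕b5⊕b6⊕b7⊕b12⊕b13⊕b14⊕b15⊕b20⊕b21⊕b22⊕b23⊕b28⊕b29⊕b30⊕b31 = 1⊕0⊕1⊕0⊕0⊕1⊕1⊕0⊕0⊕1⊕1⊕1⊕0⊕0⊕1⊕0 = 0
s8: b8⊕b9⊕b10⊕b11⊕b12⊕b13⊕b14⊕b15⊕b24⊕b25⊕b26⊕b27⊕b28⊕b29⊕b30⊕b31 = 0⊕0⊕1⊕0⊕0⊕1⊕1⊕0⊕1⊕0⊕1⊕0⊕0⊕0⊕1⊕0 = 0
s16: b16⊕b17⊕b18⊕b19⊕b20⊕b21⊕b22⊕b23⊕b24⊕b25⊕b26⊕b27⊕b28⊕b29⊕b30⊕b31 = 0⊕1⊕1⊕1⊕0⊕1⊕1⊕1⊕1⊕0⊕1⊕0⊕0⊕0⊕1⊕0 = 1
Syndrome (s16...s1) = 10011 → position 19.
Overall parity (XOR of all 32 bits, including p0): 0⊕1⊕1⊕1⊕1⊕0⊕1⊕0⊕0⊕0⊕1⊕0⊕0⊕1⊕1⊕0⊕0⊕1⊕1⊕1⊕0⊕1⊕1⊕1⊕1⊕0⊕1⊕0⊕0⊕0⊕1⊕0 = 1
Overall=1, syndrome position=19 → single-bit error at position 19.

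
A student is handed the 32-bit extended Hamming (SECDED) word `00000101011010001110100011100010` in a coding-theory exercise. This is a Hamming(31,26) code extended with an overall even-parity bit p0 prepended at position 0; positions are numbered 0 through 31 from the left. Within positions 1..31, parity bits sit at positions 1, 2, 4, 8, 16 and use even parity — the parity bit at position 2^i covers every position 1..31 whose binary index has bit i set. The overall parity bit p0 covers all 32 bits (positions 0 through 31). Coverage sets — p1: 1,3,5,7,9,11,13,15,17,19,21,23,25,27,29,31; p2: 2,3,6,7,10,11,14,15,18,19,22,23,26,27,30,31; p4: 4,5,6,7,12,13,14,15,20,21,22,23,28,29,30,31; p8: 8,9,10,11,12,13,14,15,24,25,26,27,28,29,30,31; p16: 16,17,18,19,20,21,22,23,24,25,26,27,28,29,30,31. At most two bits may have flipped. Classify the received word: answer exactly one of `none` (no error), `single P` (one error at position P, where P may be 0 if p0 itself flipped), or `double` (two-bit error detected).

single 15

s1: b1⊕b3⊕b5⊕b7⊕b9⊕b11⊕b13⊕b15⊕b17⊕b19⊕b21⊕b23⊕b25⊕b27⊕b29⊕b31 = 0⊕0⊕1⊕1⊕1⊕0⊕0⊕0⊕1⊕0⊕0⊕0⊕1⊕0⊕0⊕0 = 1
s2: b2⊕b3⊕b6⊕b7⊕b10⊕b11⊕b14⊕b15⊕b18⊕b19⊕b22⊕b23⊕b26⊕b27⊕b30⊕b31 = 0⊕0⊕0⊕1⊕1⊕0⊕0⊕0⊕1⊕0⊕0⊕0⊕1⊕0⊕1⊕0 = 1
s4: b4⊕b5⊕b6⊕b7⊕b12⊕b13⊕b14⊕b15⊕b20⊕b21⊕b22⊕b23⊕b28⊕b29⊕b30⊕b31 = 0⊕1⊕0⊕1⊕1⊕0⊕0⊕0⊕1⊕0⊕0⊕0⊕0⊕0⊕1⊕0 = 1
s8: b8⊕b9⊕b10⊕b11⊕b12⊕b13⊕b14⊕b15⊕b24⊕b25⊕b26⊕b27⊕b28⊕b29⊕b30⊕b31 = 0⊕1⊕1⊕0⊕1⊕0⊕0⊕0⊕1⊕1⊕1⊕0⊕0⊕0⊕1⊕0 = 1
s16: b16⊕b17⊕b18⊕b19⊕b20⊕b21⊕b22⊕b23⊕b24⊕b25⊕b26⊕b27⊕b28⊕b29⊕b30⊕b31 = 1⊕1⊕1⊕0⊕1⊕0⊕0⊕0⊕1⊕1⊕1⊕0⊕0⊕0⊕1⊕0 = 0
Syndrome (s16...s1) = 01111 → position 15.
Overall parity (XOR of all 32 bits, including p0): 0⊕0⊕0⊕0⊕0⊕1⊕0⊕1⊕0⊕1⊕1⊕0⊕1⊕0⊕0⊕0⊕1⊕1⊕1⊕0⊕1⊕0⊕0⊕0⊕1⊕1⊕1⊕0⊕0⊕0⊕1⊕0 = 1
Overall=1, syndrome position=15 → single-bit error at position 15.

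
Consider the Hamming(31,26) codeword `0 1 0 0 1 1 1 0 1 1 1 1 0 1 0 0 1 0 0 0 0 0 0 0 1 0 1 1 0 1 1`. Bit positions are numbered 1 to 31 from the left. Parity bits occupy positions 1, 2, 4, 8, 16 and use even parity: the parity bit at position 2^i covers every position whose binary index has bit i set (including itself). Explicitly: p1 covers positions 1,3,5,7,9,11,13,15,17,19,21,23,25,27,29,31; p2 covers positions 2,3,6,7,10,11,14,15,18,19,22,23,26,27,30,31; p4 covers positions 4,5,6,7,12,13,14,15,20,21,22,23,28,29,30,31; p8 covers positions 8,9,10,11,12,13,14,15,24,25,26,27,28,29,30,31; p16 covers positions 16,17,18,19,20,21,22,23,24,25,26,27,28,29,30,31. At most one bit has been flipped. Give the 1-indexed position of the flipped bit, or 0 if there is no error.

2

s1: b1⊕b3⊕b5⊕b7⊕b9⊕b11⊕b13⊕b15⊕b17⊕b19⊕b21⊕b23⊕b25⊕b27⊕b29⊕b31 = 0⊕0⊕1⊕1⊕1⊕1⊕0⊕0⊕1⊕0⊕0⊕0⊕1⊕1⊕0⊕1 = 0
s2: b2⊕b3⊕b6⊕b7⊕b10⊕b11⊕b14⊕b15⊕b18⊕b19⊕b22⊕b23⊕b26⊕b27⊕b30⊕b31 = 1⊕0⊕1⊕1⊕1⊕1⊕1⊕0⊕0⊕0⊕0⊕0⊕0⊕1⊕1⊕1 = 1
s4: b4⊕b5⊕b6⊕b7⊕b12⊕b13⊕b14⊕b15⊕b20⊕b21⊕b22⊕b23⊕b28⊕b29⊕b30⊕b31 = 0⊕1⊕1⊕1⊕1⊕0⊕1⊕0⊕0⊕0⊕0⊕0⊕1⊕0⊕1⊕1 = 0
s8: b8⊕b9⊕b10⊕b11⊕b12⊕b13⊕b14⊕b15⊕b24⊕b25⊕b26⊕b27⊕b28⊕b29⊕b30⊕b31 = 0⊕1⊕1⊕1⊕1⊕0⊕1⊕0⊕0⊕1⊕0⊕1⊕1⊕0⊕1⊕1 = 0
s16: b16⊕b17⊕b18⊕b19⊕b20⊕b21⊕b22⊕b23⊕b24⊕b25⊕b26⊕b27⊕b28⊕b29⊕b30⊕b31 = 0⊕1⊕0⊕0⊕0⊕0⊕0⊕0⊕0⊕1⊕0⊕1⊕1⊕0⊕1⊕1 = 0
Syndrome (s16...s1) = 00010 → position 2.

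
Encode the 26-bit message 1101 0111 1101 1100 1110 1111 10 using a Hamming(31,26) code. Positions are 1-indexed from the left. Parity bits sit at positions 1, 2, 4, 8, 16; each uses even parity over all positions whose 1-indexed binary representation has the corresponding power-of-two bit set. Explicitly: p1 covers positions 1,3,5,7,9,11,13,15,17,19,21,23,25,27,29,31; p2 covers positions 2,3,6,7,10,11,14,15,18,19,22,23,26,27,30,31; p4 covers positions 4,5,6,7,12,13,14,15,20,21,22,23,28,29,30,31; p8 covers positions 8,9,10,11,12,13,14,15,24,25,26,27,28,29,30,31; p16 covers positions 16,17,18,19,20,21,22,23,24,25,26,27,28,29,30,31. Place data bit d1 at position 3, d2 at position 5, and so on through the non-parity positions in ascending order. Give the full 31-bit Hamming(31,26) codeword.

Place data bits at non-power-of-two positions: b3=1, b5=1, b6=0, b7=1, b9=0, b10=1, b11=1, b12=1, b13=1, b14=1, b15=0, b17=1, b18=1, b19=1, b20=0, b21=0, b22=1, b23=1, b24=1, b25=0, b26=1, b27=1, b28=1, b29=1, b30=1, b31=0.
p1 = XOR of data positions {3,5,7,9,11,13,15,17,19,21,23,25,27,29,31} = 1⊕1⊕1⊕0⊕1⊕1⊕0⊕1⊕1⊕0⊕1⊕0⊕1⊕1⊕0 = 0
p2 = XOR of data positions {3,6,7,10,11,14,15,18,19,22,23,26,27,30,31} = 1⊕0⊕1⊕1⊕1⊕1⊕0⊕1⊕1⊕1⊕1⊕1⊕1⊕1⊕0 = 0
p4 = XOR of data positions {5,6,7,12,13,14,15,20,21,22,23,28,29,30,31} = 1⊕0⊕1⊕1⊕1⊕1⊕0⊕0⊕0⊕1⊕1⊕1⊕1⊕1⊕0 = 0
p8 = XOR of data positions {9,10,11,12,13,14,15,24,25,26,27,28,29,30,31} = 0⊕1⊕1⊕1⊕1⊕1⊕0⊕1⊕0⊕1⊕1⊕1⊕1⊕1⊕0 = 1
p16 = XOR of data positions {17,18,19,20,21,22,23,24,25,26,27,28,29,30,31} = 1⊕1⊕1⊕0⊕0⊕1⊕1⊕1⊕0⊕1⊕1⊕1⊕1⊕1⊕0 = 1
Codeword b1..b31 = 0010101101111101111001110111110

0010101101111101111001110111110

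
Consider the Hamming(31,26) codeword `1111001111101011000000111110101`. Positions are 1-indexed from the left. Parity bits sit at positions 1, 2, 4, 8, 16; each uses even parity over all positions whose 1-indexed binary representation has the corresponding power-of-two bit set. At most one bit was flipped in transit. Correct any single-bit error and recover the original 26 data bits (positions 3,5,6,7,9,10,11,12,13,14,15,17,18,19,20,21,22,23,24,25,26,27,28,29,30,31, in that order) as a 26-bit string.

10011110101000000111110101

s1: b1⊕b3⊕b5⊕b7⊕b9⊕b11⊕b13⊕b15⊕b17⊕b19⊕b21⊕b23⊕b25⊕b27⊕b29⊕b31 = 1⊕1⊕0⊕1⊕1⊕1⊕1⊕1⊕0⊕0⊕0⊕1⊕1⊕1⊕1⊕1 = 0
s2: b2⊕b3⊕b6⊕b7⊕b10⊕b11⊕b14⊕b15⊕b18⊕b19⊕b22⊕b23⊕b26⊕b27⊕b30⊕b31 = 1⊕1⊕0⊕1⊕1⊕1⊕0⊕1⊕0⊕0⊕0⊕1⊕1⊕1⊕0⊕1 = 0
s4: b4⊕b5⊕b6⊕b7⊕b12⊕b13⊕b14⊕b15⊕b20⊕b21⊕b22⊕b23⊕b28⊕b29⊕b30⊕b31 = 1⊕0⊕0⊕1⊕0⊕1⊕0⊕1⊕0⊕0⊕0⊕1⊕0⊕1⊕0⊕1 = 1
s8: b8⊕b9⊕b10⊕b11⊕b12⊕b13⊕b14⊕b15⊕b24⊕b25⊕b26⊕b27⊕b28⊕b29⊕b30⊕b31 = 1⊕1⊕1⊕1⊕0⊕1⊕0⊕1⊕1⊕1⊕1⊕1⊕0⊕1⊕0⊕1 = 0
s16: b16⊕b17⊕b18⊕b19⊕b20⊕b21⊕b22⊕b23⊕b24⊕b25⊕b26⊕b27⊕b28⊕b29⊕b30⊕b31 = 1⊕0⊕0⊕0⊕0⊕0⊕0⊕1⊕1⊕1⊕1⊕1⊕0⊕1⊕0⊕1 = 0
Syndrome (s16...s1) = 00100 → position 4.
Flip bit 4: corrected codeword = 1110001111101011000000111110101
Data bits at positions 3,5,6,7,9,10,11,12,13,14,15,17,18,19,20,21,22,23,24,25,26,27,28,29,30,31: 10011110101000000111110101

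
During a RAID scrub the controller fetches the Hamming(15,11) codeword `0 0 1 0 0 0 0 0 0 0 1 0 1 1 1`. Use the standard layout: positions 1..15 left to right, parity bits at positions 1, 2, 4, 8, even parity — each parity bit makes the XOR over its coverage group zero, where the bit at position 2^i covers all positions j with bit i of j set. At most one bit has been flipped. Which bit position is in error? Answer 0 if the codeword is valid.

s1: b1⊕b3⊕b5⊕b7⊕b9⊕b11⊕b13⊕b15 = 0⊕1⊕0⊕0⊕0⊕1⊕1⊕1 = 0
s2: b2⊕b3⊕b6⊕b7⊕b10⊕b11⊕b14⊕b15 = 0⊕1⊕0⊕0⊕0⊕1⊕1⊕1 = 0
s4: b4⊕b5⊕b6⊕b7⊕b12⊕b13⊕b14⊕b15 = 0⊕0⊕0⊕0⊕0⊕1⊕1⊕1 = 1
s8: b8⊕b9⊕b10⊕b11⊕b12⊕b13⊕b14⊕b15 = 0⊕0⊕0⊕1⊕0⊕1⊕1⊕1 = 0
Syndrome (s8...s1) = 0100 → position 4.

4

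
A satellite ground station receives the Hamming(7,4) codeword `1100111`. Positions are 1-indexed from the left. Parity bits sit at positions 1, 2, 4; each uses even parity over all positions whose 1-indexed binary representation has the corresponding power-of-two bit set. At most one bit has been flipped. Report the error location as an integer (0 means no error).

7

s1: b1⊕b3⊕b5⊕b7 = 1⊕0⊕1⊕1 = 1
s2: b2⊕b3⊕b6⊕b7 = 1⊕0⊕1⊕1 = 1
s4: b4⊕b5⊕b6⊕b7 = 0⊕1⊕1⊕1 = 1
Syndrome (s4...s1) = 111 → position 7.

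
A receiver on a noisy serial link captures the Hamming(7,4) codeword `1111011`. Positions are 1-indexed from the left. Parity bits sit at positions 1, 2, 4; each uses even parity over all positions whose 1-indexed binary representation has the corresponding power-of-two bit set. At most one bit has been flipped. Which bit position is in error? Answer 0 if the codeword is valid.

s1: b1⊕b3⊕b5⊕b7 = 1⊕1⊕0⊕1 = 1
s2: b2⊕b3⊕b6⊕b7 = 1⊕1⊕1⊕1 = 0
s4: b4⊕b5⊕b6⊕b7 = 1⊕0⊕1⊕1 = 1
Syndrome (s4...s1) = 101 → position 5.

5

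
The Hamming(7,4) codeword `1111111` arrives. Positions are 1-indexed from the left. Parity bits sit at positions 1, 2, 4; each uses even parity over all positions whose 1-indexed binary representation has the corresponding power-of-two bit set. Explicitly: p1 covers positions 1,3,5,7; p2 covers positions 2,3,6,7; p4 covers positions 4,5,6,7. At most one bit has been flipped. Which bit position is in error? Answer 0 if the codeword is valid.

s1: b1⊕b3⊕b5⊕b7 = 1⊕1⊕1⊕1 = 0
s2: b2⊕b3⊕b6⊕b7 = 1⊕1⊕1⊕1 = 0
s4: b4⊕b5⊕b6⊕b7 = 1⊕1⊕1⊕1 = 0
Syndrome (s4...s1) = 000 → position 0 (no error).

0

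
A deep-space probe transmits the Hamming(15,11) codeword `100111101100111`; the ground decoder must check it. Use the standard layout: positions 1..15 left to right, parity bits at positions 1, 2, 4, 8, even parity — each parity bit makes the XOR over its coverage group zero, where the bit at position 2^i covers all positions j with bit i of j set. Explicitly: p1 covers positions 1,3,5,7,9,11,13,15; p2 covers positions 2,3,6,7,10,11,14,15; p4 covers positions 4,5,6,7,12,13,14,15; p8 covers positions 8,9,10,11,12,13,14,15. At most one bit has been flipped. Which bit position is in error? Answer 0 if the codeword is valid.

s1: b1⊕b3⊕b5⊕b7⊕b9⊕b11⊕b13⊕b15 = 1⊕0⊕1⊕1⊕1⊕0⊕1⊕1 = 0
s2: b2⊕b3⊕b6⊕b7⊕b10⊕b11⊕b14⊕b15 = 0⊕0⊕1⊕1⊕1⊕0⊕1⊕1 = 1
s4: b4⊕b5⊕b6⊕b7⊕b12⊕b13⊕b14⊕b15 = 1⊕1⊕1⊕1⊕0⊕1⊕1⊕1 = 1
s8: b8⊕b9⊕b10⊕b11⊕b12⊕b13⊕b14⊕b15 = 0⊕1⊕1⊕0⊕0⊕1⊕1⊕1 = 1
Syndrome (s8...s1) = 1110 → position 14.

14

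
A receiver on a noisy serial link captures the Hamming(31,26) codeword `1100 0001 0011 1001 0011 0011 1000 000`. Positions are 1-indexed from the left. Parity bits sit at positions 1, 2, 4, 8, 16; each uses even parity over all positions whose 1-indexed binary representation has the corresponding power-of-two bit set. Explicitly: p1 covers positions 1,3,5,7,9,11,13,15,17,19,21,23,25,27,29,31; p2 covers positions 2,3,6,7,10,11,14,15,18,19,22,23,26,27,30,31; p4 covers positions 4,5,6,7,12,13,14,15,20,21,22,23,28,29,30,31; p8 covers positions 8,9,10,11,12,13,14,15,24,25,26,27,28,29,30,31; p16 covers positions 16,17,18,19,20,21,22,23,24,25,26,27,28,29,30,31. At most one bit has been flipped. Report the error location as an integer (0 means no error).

0

s1: b1⊕b3⊕b5⊕b7⊕b9⊕b11⊕b13⊕b15⊕b17⊕b19⊕b21⊕b23⊕b25⊕b27⊕b29⊕b31 = 1⊕0⊕0⊕0⊕0⊕1⊕1⊕0⊕0⊕1⊕0⊕1⊕1⊕0⊕0⊕0 = 0
s2: b2⊕b3⊕b6⊕b7⊕b10⊕b11⊕b14⊕b15⊕b18⊕b19⊕b22⊕b23⊕b26⊕b27⊕b30⊕b31 = 1⊕0⊕0⊕0⊕0⊕1⊕0⊕0⊕0⊕1⊕0⊕1⊕0⊕0⊕0⊕0 = 0
s4: b4⊕b5⊕b6⊕b7⊕b12⊕b13⊕b14⊕b15⊕b20⊕b21⊕b22⊕b23⊕b28⊕b29⊕b30⊕b31 = 0⊕0⊕0⊕0⊕1⊕1⊕0⊕0⊕1⊕0⊕0⊕1⊕0⊕0⊕0⊕0 = 0
s8: b8⊕b9⊕b10⊕b11⊕b12⊕b13⊕b14⊕b15⊕b24⊕b25⊕b26⊕b27⊕b28⊕b29⊕b30⊕b31 = 1⊕0⊕0⊕1⊕1⊕1⊕0⊕0⊕1⊕1⊕0⊕0⊕0⊕0⊕0⊕0 = 0
s16: b16⊕b17⊕b18⊕b19⊕b20⊕b21⊕b22⊕b23⊕b24⊕b25⊕b26⊕b27⊕b28⊕b29⊕b30⊕b31 = 1⊕0⊕0⊕1⊕1⊕0⊕0⊕1⊕1⊕1⊕0⊕0⊕0⊕0⊕0⊕0 = 0
Syndrome (s16...s1) = 00000 → position 0 (no error).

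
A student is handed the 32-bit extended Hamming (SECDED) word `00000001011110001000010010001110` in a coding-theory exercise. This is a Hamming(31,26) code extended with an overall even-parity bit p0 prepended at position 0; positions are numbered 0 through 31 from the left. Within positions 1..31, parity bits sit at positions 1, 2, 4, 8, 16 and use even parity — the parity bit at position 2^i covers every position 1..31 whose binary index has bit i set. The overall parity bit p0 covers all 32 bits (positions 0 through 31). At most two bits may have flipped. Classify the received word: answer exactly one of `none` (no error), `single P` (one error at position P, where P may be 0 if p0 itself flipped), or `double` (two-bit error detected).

single 1

s1: b1⊕b3⊕b5⊕b7⊕b9⊕b11⊕b13⊕b15⊕b17⊕b19⊕b21⊕b23⊕b25⊕b27⊕b29⊕b31 = 0⊕0⊕0⊕1⊕1⊕1⊕0⊕0⊕0⊕0⊕1⊕0⊕0⊕0⊕1⊕0 = 1
s2: b2⊕b3⊕b6⊕b7⊕b10⊕b11⊕b14⊕b15⊕b18⊕b19⊕b22⊕b23⊕b26⊕b27⊕b30⊕b31 = 0⊕0⊕0⊕1⊕1⊕1⊕0⊕0⊕0⊕0⊕0⊕0⊕0⊕0⊕1⊕0 = 0
s4: b4⊕b5⊕b6⊕b7⊕b12⊕b13⊕b14⊕b15⊕b20⊕b21⊕b22⊕b23⊕b28⊕b29⊕b30⊕b31 = 0⊕0⊕0⊕1⊕1⊕0⊕0⊕0⊕0⊕1⊕0⊕0⊕1⊕1⊕1⊕0 = 0
s8: b8⊕b9⊕b10⊕b11⊕b12⊕b13⊕b14⊕b15⊕b24⊕b25⊕b26⊕b27⊕b28⊕b29⊕b30⊕b31 = 0⊕1⊕1⊕1⊕1⊕0⊕0⊕0⊕1⊕0⊕0⊕0⊕1⊕1⊕1⊕0 = 0
s16: b16⊕b17⊕b18⊕b19⊕b20⊕b21⊕b22⊕b23⊕b24⊕b25⊕b26⊕b27⊕b28⊕b29⊕b30⊕b31 = 1⊕0⊕0⊕0⊕0⊕1⊕0⊕0⊕1⊕0⊕0⊕0⊕1⊕1⊕1⊕0 = 0
Syndrome (s16...s1) = 00001 → position 1.
Overall parity (XOR of all 32 bits, including p0): 0⊕0⊕0⊕0⊕0⊕0⊕0⊕1⊕0⊕1⊕1⊕1⊕1⊕0⊕0⊕0⊕1⊕0⊕0⊕0⊕0⊕1⊕0⊕0⊕1⊕0⊕0⊕0⊕1⊕1⊕1⊕0 = 1
Overall=1, syndrome position=1 → single-bit error at position 1.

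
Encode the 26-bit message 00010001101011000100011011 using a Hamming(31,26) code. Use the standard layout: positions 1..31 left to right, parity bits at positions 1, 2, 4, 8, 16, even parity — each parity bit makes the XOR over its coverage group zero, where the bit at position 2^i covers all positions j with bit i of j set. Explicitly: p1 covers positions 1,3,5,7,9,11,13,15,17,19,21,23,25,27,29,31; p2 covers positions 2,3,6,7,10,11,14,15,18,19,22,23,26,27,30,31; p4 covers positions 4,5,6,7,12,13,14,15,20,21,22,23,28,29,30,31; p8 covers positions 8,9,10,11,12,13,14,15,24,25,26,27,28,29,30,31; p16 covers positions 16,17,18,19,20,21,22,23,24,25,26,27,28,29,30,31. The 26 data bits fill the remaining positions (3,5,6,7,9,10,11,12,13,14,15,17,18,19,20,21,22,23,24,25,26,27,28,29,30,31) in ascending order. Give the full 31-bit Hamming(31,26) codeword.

Place data bits at non-power-of-two positions: b3=0, b5=0, b6=0, b7=1, b9=0, b10=0, b11=0, b12=1, b13=1, b14=0, b15=1, b17=0, b18=1, b19=1, b20=0, b21=0, b22=0, b23=1, b24=0, b25=0, b26=0, b27=1, b28=1, b29=0, b30=1, b31=1.
p1 = XOR of data positions {3,5,7,9,11,13,15,17,19,21,23,25,27,29,31} = 0⊕0⊕1⊕0⊕0⊕1⊕1⊕0⊕1⊕0⊕1⊕0⊕1⊕0⊕1 = 1
p2 = XOR of data positions {3,6,7,10,11,14,15,18,19,22,23,26,27,30,31} = 0⊕0⊕1⊕0⊕0⊕0⊕1⊕1⊕1⊕0⊕1⊕0⊕1⊕1⊕1 = 0
p4 = XOR of data positions {5,6,7,12,13,14,15,20,21,22,23,28,29,30,31} = 0⊕0⊕1⊕1⊕1⊕0⊕1⊕0⊕0⊕0⊕1⊕1⊕0⊕1⊕1 = 0
p8 = XOR of data positions {9,10,11,12,13,14,15,24,25,26,27,28,29,30,31} = 0⊕0⊕0⊕1⊕1⊕0⊕1⊕0⊕0⊕0⊕1⊕1⊕0⊕1⊕1 = 1
p16 = XOR of data positions {17,18,19,20,21,22,23,24,25,26,27,28,29,30,31} = 0⊕1⊕1⊕0⊕0⊕0⊕1⊕0⊕0⊕0⊕1⊕1⊕0⊕1⊕1 = 1
Codeword b1..b31 = 1000001100011011011000100011011

1000001100011011011000100011011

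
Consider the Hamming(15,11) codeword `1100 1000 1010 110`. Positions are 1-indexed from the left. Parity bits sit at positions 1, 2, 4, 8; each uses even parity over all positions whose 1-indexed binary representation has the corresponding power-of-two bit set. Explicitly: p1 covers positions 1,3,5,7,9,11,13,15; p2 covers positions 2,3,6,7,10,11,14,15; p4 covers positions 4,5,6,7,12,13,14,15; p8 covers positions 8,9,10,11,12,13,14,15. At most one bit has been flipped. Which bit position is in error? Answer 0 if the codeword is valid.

7

s1: b1⊕b3⊕b5⊕b7⊕b9⊕b11⊕b13⊕b15 = 1⊕0⊕1⊕0⊕1⊕1⊕1⊕0 = 1
s2: b2⊕b3⊕b6⊕b7⊕b10⊕b11⊕b14⊕b15 = 1⊕0⊕0⊕0⊕0⊕1⊕1⊕0 = 1
s4: b4⊕b5⊕b6⊕b7⊕b12⊕b13⊕b14⊕b15 = 0⊕1⊕0⊕0⊕0⊕1⊕1⊕0 = 1
s8: b8⊕b9⊕b10⊕b11⊕b12⊕b13⊕b14⊕b15 = 0⊕1⊕0⊕1⊕0⊕1⊕1⊕0 = 0
Syndrome (s8...s1) = 0111 → position 7.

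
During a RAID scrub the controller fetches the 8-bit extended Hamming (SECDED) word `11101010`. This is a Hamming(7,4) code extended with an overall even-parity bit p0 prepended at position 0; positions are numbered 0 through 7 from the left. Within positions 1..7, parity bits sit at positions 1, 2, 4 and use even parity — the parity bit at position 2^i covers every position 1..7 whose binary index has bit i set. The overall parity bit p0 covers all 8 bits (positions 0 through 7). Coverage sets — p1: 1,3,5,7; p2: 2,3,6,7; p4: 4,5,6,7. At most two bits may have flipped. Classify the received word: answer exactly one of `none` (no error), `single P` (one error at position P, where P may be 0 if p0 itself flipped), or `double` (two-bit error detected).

single 1

s1: b1⊕b3⊕b5⊕b7 = 1⊕0⊕0⊕0 = 1
s2: b2⊕b3⊕b6⊕b7 = 1⊕0⊕1⊕0 = 0
s4: b4⊕b5⊕b6⊕b7 = 1⊕0⊕1⊕0 = 0
Syndrome (s4...s1) = 001 → position 1.
Overall parity (XOR of all 8 bits, including p0): 1⊕1⊕1⊕0⊕1⊕0⊕1⊕0 = 1
Overall=1, syndrome position=1 → single-bit error at position 1.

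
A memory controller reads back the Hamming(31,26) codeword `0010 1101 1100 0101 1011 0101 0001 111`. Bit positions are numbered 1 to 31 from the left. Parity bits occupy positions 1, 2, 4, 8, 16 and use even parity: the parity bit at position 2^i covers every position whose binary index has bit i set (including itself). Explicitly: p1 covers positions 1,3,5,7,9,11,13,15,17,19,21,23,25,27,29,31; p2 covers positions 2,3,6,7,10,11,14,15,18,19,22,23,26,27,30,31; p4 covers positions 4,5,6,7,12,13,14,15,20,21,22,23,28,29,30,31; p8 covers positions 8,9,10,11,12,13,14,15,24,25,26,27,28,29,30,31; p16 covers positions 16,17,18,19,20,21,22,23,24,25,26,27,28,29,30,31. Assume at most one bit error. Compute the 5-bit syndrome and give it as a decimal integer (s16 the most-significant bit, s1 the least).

s1: b1⊕b3⊕b5⊕b7⊕b9⊕b11⊕b13⊕b15⊕b17⊕b19⊕b21⊕b23⊕b25⊕b27⊕b29⊕b31 = 0⊕1⊕1⊕0⊕1⊕0⊕0⊕0⊕1⊕1⊕0⊕0⊕0⊕0⊕1⊕1 = 1
s2: b2⊕b3⊕b6⊕b7⊕b10⊕b11⊕b14⊕b15⊕b18⊕b19⊕b22⊕b23⊕b26⊕b27⊕b30⊕b31 = 0⊕1⊕1⊕0⊕1⊕0⊕1⊕0⊕0⊕1⊕1⊕0⊕0⊕0⊕1⊕1 = 0
s4: b4⊕b5⊕b6⊕b7⊕b12⊕b13⊕b14⊕b15⊕b20⊕b21⊕b22⊕b23⊕b28⊕b29⊕b30⊕b31 = 0⊕1⊕1⊕0⊕0⊕0⊕1⊕0⊕1⊕0⊕1⊕0⊕1⊕1⊕1⊕1 = 1
s8: b8⊕b9⊕b10⊕b11⊕b12⊕b13⊕b14⊕b15⊕b24⊕b25⊕b26⊕b27⊕b28⊕b29⊕b30⊕b31 = 1⊕1⊕1⊕0⊕0⊕0⊕1⊕0⊕1⊕0⊕0⊕0⊕1⊕1⊕1⊕1 = 1
s16: b16⊕b17⊕b18⊕b19⊕b20⊕b21⊕b22⊕b23⊕b24⊕b25⊕b26⊕b27⊕b28⊕b29⊕b30⊕b31 = 1⊕1⊕0⊕1⊕1⊕0⊕1⊕0⊕1⊕0⊕0⊕0⊕1⊕1⊕1⊕1 = 0
Syndrome (s16...s1) = 01101 → position 13.

13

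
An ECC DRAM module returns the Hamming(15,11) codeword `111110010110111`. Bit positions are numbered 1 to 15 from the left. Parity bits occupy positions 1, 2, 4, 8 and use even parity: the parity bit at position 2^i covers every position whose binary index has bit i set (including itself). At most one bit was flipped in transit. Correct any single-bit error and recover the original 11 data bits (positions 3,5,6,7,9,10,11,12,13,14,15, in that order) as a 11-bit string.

s1: b1⊕b3⊕b5⊕b7⊕b9⊕b11⊕b13⊕b15 = 1⊕1⊕1⊕0⊕0⊕1⊕1⊕1 = 0
s2: b2⊕b3⊕b6⊕b7⊕b10⊕b11⊕b14⊕b15 = 1⊕1⊕0⊕0⊕1⊕1⊕1⊕1 = 0
s4: b4⊕b5⊕b6⊕b7⊕b12⊕b13⊕b14⊕b15 = 1⊕1⊕0⊕0⊕0⊕1⊕1⊕1 = 1
s8: b8⊕b9⊕b10⊕b11⊕b12⊕b13⊕b14⊕b15 = 1⊕0⊕1⊕1⊕0⊕1⊕1⊕1 = 0
Syndrome (s8...s1) = 0100 → position 4.
Flip bit 4: corrected codeword = 111010010110111
Data bits at positions 3,5,6,7,9,10,11,12,13,14,15: 11000110111

11000110111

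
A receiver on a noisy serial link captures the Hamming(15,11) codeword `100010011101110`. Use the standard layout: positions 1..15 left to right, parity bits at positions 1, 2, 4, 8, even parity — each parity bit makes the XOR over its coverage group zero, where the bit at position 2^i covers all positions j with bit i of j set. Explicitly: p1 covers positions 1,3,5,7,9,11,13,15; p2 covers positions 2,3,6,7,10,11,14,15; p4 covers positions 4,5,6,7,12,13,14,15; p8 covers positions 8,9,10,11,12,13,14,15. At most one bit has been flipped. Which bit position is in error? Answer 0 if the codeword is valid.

0

s1: b1⊕b3⊕b5⊕b7⊕b9⊕b11⊕b13⊕b15 = 1⊕0⊕1⊕0⊕1⊕0⊕1⊕0 = 0
s2: b2⊕b3⊕b6⊕b7⊕b10⊕b11⊕b14⊕b15 = 0⊕0⊕0⊕0⊕1⊕0⊕1⊕0 = 0
s4: b4⊕b5⊕b6⊕b7⊕b12⊕b13⊕b14⊕b15 = 0⊕1⊕0⊕0⊕1⊕1⊕1⊕0 = 0
s8: b8⊕b9⊕b10⊕b11⊕b12⊕b13⊕b14⊕b15 = 1⊕1⊕1⊕0⊕1⊕1⊕1⊕0 = 0
Syndrome (s8...s1) = 0000 → position 0 (no error).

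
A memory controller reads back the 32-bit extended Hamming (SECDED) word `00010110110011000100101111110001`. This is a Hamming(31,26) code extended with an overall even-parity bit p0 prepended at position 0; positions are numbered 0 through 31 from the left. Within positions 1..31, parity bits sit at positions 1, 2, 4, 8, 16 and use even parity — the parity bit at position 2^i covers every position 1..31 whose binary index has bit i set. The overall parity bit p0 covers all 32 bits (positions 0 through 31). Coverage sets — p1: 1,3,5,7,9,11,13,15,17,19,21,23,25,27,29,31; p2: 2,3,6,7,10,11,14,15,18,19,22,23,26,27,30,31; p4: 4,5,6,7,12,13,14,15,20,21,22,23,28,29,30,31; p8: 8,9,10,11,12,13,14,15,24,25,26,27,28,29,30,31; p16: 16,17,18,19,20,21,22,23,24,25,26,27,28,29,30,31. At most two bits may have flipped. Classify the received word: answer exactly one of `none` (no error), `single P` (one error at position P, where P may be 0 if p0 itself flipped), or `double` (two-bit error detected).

s1: b1⊕b3⊕b5⊕b7⊕b9⊕b11⊕b13⊕b15⊕b17⊕b19⊕b21⊕b23⊕b25⊕b27⊕b29⊕b31 = 0⊕1⊕1⊕0⊕1⊕0⊕1⊕0⊕1⊕0⊕0⊕1⊕1⊕1⊕0⊕1 = 1
s2: b2⊕b3⊕b6⊕b7⊕b10⊕b11⊕b14⊕b15⊕b18⊕b19⊕b22⊕b23⊕b26⊕b27⊕b30⊕b31 = 0⊕1⊕1⊕0⊕0⊕0⊕0⊕0⊕0⊕0⊕1⊕1⊕1⊕1⊕0⊕1 = 1
s4: b4⊕b5⊕b6⊕b7⊕b12⊕b13⊕b14⊕b15⊕b20⊕b21⊕b22⊕b23⊕b28⊕b29⊕b30⊕b31 = 0⊕1⊕1⊕0⊕1⊕1⊕0⊕0⊕1⊕0⊕1⊕1⊕0⊕0⊕0⊕1 = 0
s8: b8⊕b9⊕b10⊕b11⊕b12⊕b13⊕b14⊕b15⊕b24⊕b25⊕b26⊕b27⊕b28⊕b29⊕b30⊕b31 = 1⊕1⊕0⊕0⊕1⊕1⊕0⊕0⊕1⊕1⊕1⊕1⊕0⊕0⊕0⊕1 = 1
s16: b16⊕b17⊕b18⊕b19⊕b20⊕b21⊕b22⊕b23⊕b24⊕b25⊕b26⊕b27⊕b28⊕b29⊕b30⊕b31 = 0⊕1⊕0⊕0⊕1⊕0⊕1⊕1⊕1⊕1⊕1⊕1⊕0⊕0⊕0⊕1 = 1
Syndrome (s16...s1) = 11011 → position 27.
Overall parity (XOR of all 32 bits, including p0): 0⊕0⊕0⊕1⊕0⊕1⊕1⊕0⊕1⊕1⊕0⊕0⊕1⊕1⊕0⊕0⊕0⊕1⊕0⊕0⊕1⊕0⊕1⊕1⊕1⊕1⊕1⊕1⊕0⊕0⊕0⊕1 = 0
Overall=0, syndrome position=27 → double-bit error detected (uncorrectable).

double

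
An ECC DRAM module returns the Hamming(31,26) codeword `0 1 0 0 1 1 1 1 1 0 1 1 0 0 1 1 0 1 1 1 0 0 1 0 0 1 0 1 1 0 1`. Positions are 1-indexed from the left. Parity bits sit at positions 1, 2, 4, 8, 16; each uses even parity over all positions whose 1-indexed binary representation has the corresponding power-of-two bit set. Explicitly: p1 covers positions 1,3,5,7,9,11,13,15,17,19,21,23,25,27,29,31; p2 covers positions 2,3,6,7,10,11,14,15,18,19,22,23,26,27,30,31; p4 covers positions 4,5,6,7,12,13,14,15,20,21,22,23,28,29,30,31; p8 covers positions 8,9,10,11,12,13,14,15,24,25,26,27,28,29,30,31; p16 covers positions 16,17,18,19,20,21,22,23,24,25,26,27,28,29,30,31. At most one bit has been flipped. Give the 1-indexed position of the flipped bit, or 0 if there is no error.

s1: b1⊕b3⊕b5⊕b7⊕b9⊕b11⊕b13⊕b15⊕b17⊕b19⊕b21⊕b23⊕b25⊕b27⊕b29⊕b31 = 0⊕0⊕1⊕1⊕1⊕1⊕0⊕1⊕0⊕1⊕0⊕1⊕0⊕0⊕1⊕1 = 1
s2: b2⊕b3⊕b6⊕b7⊕b10⊕b11⊕b14⊕b15⊕b18⊕b19⊕b22⊕b23⊕b26⊕b27⊕b30⊕b31 = 1⊕0⊕1⊕1⊕0⊕1⊕0⊕1⊕1⊕1⊕0⊕1⊕1⊕0⊕0⊕1 = 0
s4: b4⊕b5⊕b6⊕b7⊕b12⊕b13⊕b14⊕b15⊕b20⊕b21⊕b22⊕b23⊕b28⊕b29⊕b30⊕b31 = 0⊕1⊕1⊕1⊕1⊕0⊕0⊕1⊕1⊕0⊕0⊕1⊕1⊕1⊕0⊕1 = 0
s8: b8⊕b9⊕b10⊕b11⊕b12⊕b13⊕b14⊕b15⊕b24⊕b25⊕b26⊕b27⊕b28⊕b29⊕b30⊕b31 = 1⊕1⊕0⊕1⊕1⊕0⊕0⊕1⊕0⊕0⊕1⊕0⊕1⊕1⊕0⊕1 = 1
s16: b16⊕b17⊕b18⊕b19⊕b20⊕b21⊕b22⊕b23⊕b24⊕b25⊕b26⊕b27⊕b28⊕b29⊕b30⊕b31 = 1⊕0⊕1⊕1⊕1⊕0⊕0⊕1⊕0⊕0⊕1⊕0⊕1⊕1⊕0⊕1 = 1
Syndrome (s16...s1) = 11001 → position 25.

25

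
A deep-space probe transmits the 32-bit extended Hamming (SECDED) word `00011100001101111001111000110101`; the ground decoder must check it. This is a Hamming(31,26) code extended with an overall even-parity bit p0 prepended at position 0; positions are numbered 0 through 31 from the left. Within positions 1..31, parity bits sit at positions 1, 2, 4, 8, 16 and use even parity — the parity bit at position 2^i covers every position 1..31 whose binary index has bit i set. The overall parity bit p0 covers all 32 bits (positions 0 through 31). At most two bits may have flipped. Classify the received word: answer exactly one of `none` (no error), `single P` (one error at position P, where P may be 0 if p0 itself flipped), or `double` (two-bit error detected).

single 24

s1: b1⊕b3⊕b5⊕b7⊕b9⊕b11⊕b13⊕b15⊕b17⊕b19⊕b21⊕b23⊕b25⊕b27⊕b29⊕b31 = 0⊕1⊕1⊕0⊕0⊕1⊕1⊕1⊕0⊕1⊕1⊕0⊕0⊕1⊕1⊕1 = 0
s2: b2⊕b3⊕b6⊕b7⊕b10⊕b11⊕b14⊕b15⊕b18⊕b19⊕b22⊕b23⊕b26⊕b27⊕b30⊕b31 = 0⊕1⊕0⊕0⊕1⊕1⊕1⊕1⊕0⊕1⊕1⊕0⊕1⊕1⊕0⊕1 = 0
s4: b4⊕b5⊕b6⊕b7⊕b12⊕b13⊕b14⊕b15⊕b20⊕b21⊕b22⊕b23⊕b28⊕b29⊕b30⊕b31 = 1⊕1⊕0⊕0⊕0⊕1⊕1⊕1⊕1⊕1⊕1⊕0⊕0⊕1⊕0⊕1 = 0
s8: b8⊕b9⊕b10⊕b11⊕b12⊕b13⊕b14⊕b15⊕b24⊕b25⊕b26⊕b27⊕b28⊕b29⊕b30⊕b31 = 0⊕0⊕1⊕1⊕0⊕1⊕1⊕1⊕0⊕0⊕1⊕1⊕0⊕1⊕0⊕1 = 1
s16: b16⊕b17⊕b18⊕b19⊕b20⊕b21⊕b22⊕b23⊕b24⊕b25⊕b26⊕b27⊕b28⊕b29⊕b30⊕b31 = 1⊕0⊕0⊕1⊕1⊕1⊕1⊕0⊕0⊕0⊕1⊕1⊕0⊕1⊕0⊕1 = 1
Syndrome (s16...s1) = 11000 → position 24.
Overall parity (XOR of all 32 bits, including p0): 0⊕0⊕0⊕1⊕1⊕1⊕0⊕0⊕0⊕0⊕1⊕1⊕0⊕1⊕1⊕1⊕1⊕0⊕0⊕1⊕1⊕1⊕1⊕0⊕0⊕0⊕1⊕1⊕0⊕1⊕0⊕1 = 1
Overall=1, syndrome position=24 → single-bit error at position 24.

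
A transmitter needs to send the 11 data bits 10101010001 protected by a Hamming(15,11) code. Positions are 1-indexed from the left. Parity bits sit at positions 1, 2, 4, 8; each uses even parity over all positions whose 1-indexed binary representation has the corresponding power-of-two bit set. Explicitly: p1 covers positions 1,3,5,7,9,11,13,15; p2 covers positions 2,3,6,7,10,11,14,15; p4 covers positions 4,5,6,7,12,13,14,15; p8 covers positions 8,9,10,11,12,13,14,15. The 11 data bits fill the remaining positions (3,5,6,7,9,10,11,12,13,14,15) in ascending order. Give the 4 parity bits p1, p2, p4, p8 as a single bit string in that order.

Place data bits at non-power-of-two positions: b3=1, b5=0, b6=1, b7=0, b9=1, b10=0, b11=1, b12=0, b13=0, b14=0, b15=1.
p1 = XOR of data positions {3,5,7,9,11,13,15} = 1⊕0⊕0⊕1⊕1⊕0⊕1 = 0
p2 = XOR of data positions {3,6,7,10,11,14,15} = 1⊕1⊕0⊕0⊕1⊕0⊕1 = 0
p4 = XOR of data positions {5,6,7,12,13,14,15} = 0⊕1⊕0⊕0⊕0⊕0⊕1 = 0
p8 = XOR of data positions {9,10,11,12,13,14,15} = 1⊕0⊕1⊕0⊕0⊕0⊕1 = 1
Parity bits p1,p2,p4,p8 = 0001

0001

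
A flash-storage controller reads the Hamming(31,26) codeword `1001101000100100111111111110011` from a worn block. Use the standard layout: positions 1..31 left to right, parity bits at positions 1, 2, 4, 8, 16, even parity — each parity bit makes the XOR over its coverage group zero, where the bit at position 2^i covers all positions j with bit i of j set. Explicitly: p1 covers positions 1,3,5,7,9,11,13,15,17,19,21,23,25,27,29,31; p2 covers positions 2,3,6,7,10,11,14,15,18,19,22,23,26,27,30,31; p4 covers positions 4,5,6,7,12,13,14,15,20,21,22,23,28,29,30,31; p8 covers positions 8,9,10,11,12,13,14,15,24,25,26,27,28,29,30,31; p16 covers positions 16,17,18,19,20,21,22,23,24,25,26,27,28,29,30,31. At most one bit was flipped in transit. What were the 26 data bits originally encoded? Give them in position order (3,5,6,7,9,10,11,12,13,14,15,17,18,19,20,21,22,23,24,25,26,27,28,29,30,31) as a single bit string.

01010010010110111111110011

s1: b1⊕b3⊕b5⊕b7⊕b9⊕b11⊕b13⊕b15⊕b17⊕b19⊕b21⊕b23⊕b25⊕b27⊕b29⊕b31 = 1⊕0⊕1⊕1⊕0⊕1⊕0⊕0⊕1⊕1⊕1⊕1⊕1⊕1⊕0⊕1 = 1
s2: b2⊕b3⊕b6⊕b7⊕b10⊕b11⊕b14⊕b15⊕b18⊕b19⊕b22⊕b23⊕b26⊕b27⊕b30⊕b31 = 0⊕0⊕0⊕1⊕0⊕1⊕1⊕0⊕1⊕1⊕1⊕1⊕1⊕1⊕1⊕1 = 1
s4: b4⊕b5⊕b6⊕b7⊕b12⊕b13⊕b14⊕b15⊕b20⊕b21⊕b22⊕b23⊕b28⊕b29⊕b30⊕b31 = 1⊕1⊕0⊕1⊕0⊕0⊕1⊕0⊕1⊕1⊕1⊕1⊕0⊕0⊕1⊕1 = 0
s8: b8⊕b9⊕b10⊕b11⊕b12⊕b13⊕b14⊕b15⊕b24⊕b25⊕b26⊕b27⊕b28⊕b29⊕b30⊕b31 = 0⊕0⊕0⊕1⊕0⊕0⊕1⊕0⊕1⊕1⊕1⊕1⊕0⊕0⊕1⊕1 = 0
s16: b16⊕b17⊕b18⊕b19⊕b20⊕b21⊕b22⊕b23⊕b24⊕b25⊕b26⊕b27⊕b28⊕b29⊕b30⊕b31 = 0⊕1⊕1⊕1⊕1⊕1⊕1⊕1⊕1⊕1⊕1⊕1⊕0⊕0⊕1⊕1 = 1
Syndrome (s16...s1) = 10011 → position 19.
Flip bit 19: corrected codeword = 1001101000100100110111111110011
Data bits at positions 3,5,6,7,9,10,11,12,13,14,15,17,18,19,20,21,22,23,24,25,26,27,28,29,30,31: 01010010010110111111110011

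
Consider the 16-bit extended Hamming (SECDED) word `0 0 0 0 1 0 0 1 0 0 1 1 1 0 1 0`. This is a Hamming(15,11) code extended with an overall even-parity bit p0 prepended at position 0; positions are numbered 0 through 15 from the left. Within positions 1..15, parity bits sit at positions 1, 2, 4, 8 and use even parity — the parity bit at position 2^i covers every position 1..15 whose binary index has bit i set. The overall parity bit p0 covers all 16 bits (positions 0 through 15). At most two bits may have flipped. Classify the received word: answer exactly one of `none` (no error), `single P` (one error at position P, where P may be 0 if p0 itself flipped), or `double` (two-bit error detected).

s1: b1⊕b3⊕b5⊕b7⊕b9⊕b11⊕b13⊕b15 = 0⊕0⊕0⊕1⊕0⊕1⊕0⊕0 = 0
s2: b2⊕b3⊕b6⊕b7⊕b10⊕b11⊕b14⊕b15 = 0⊕0⊕0⊕1⊕1⊕1⊕1⊕0 = 0
s4: b4⊕b5⊕b6⊕b7⊕b12⊕b13⊕b14⊕b15 = 1⊕0⊕0⊕1⊕1⊕0⊕1⊕0 = 0
s8: b8⊕b9⊕b10⊕b11⊕b12⊕b13⊕b14⊕b15 = 0⊕0⊕1⊕1⊕1⊕0⊕1⊕0 = 0
Syndrome (s8...s1) = 0000 → position 0 (no error).
Overall parity (XOR of all 16 bits, including p0): 0⊕0⊕0⊕0⊕1⊕0⊕0⊕1⊕0⊕0⊕1⊕1⊕1⊕0⊕1⊕0 = 0
Overall=0, syndrome position=0 → no error.

none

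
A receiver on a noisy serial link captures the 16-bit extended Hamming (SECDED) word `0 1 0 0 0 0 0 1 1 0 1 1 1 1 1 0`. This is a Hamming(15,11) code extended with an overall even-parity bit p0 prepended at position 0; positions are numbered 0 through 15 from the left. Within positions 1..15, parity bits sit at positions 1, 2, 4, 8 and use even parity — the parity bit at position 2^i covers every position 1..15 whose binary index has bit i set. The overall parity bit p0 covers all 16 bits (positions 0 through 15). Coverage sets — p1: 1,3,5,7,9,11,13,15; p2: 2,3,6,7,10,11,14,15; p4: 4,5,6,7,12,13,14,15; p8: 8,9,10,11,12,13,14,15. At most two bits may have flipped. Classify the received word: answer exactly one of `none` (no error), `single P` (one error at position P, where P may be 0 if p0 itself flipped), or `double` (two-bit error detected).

s1: b1⊕b3⊕b5⊕b7⊕b9⊕b11⊕b13⊕b15 = 1⊕0⊕0⊕1⊕0⊕1⊕1⊕0 = 0
s2: b2⊕b3⊕b6⊕b7⊕b10⊕b11⊕b14⊕b15 = 0⊕0⊕0⊕1⊕1⊕1⊕1⊕0 = 0
s4: b4⊕b5⊕b6⊕b7⊕b12⊕b13⊕b14⊕b15 = 0⊕0⊕0⊕1⊕1⊕1⊕1⊕0 = 0
s8: b8⊕b9⊕b10⊕b11⊕b12⊕b13⊕b14⊕b15 = 1⊕0⊕1⊕1⊕1⊕1⊕1⊕0 = 0
Syndrome (s8...s1) = 0000 → position 0 (no error).
Overall parity (XOR of all 16 bits, including p0): 0⊕1⊕0⊕0⊕0⊕0⊕0⊕1⊕1⊕0⊕1⊕1⊕1⊕1⊕1⊕0 = 0
Overall=0, syndrome position=0 → no error.

none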